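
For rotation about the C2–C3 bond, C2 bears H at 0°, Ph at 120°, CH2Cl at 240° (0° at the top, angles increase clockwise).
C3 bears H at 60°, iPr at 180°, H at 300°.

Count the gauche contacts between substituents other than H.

2

Non-H gauche pairs: Ph(120°)/iPr(180°); CH2Cl(240°)/iPr(180°) — 2 interactions.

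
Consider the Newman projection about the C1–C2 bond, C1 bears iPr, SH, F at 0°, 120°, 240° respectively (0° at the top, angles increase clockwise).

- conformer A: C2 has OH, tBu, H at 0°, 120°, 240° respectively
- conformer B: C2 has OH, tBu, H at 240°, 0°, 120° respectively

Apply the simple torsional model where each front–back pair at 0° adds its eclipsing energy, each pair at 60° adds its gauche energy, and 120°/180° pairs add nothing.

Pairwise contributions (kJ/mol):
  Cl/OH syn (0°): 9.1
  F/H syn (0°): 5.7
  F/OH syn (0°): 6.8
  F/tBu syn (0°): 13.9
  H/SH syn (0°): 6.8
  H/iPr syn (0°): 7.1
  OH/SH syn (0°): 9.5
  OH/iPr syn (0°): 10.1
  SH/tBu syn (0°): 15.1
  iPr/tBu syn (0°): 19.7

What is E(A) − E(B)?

A (eclipsed): iPr–OH eclipsed, SH–tBu eclipsed, F–H eclipsed; 10.1 + 15.1 + 5.7 = 30.9 kJ/mol.
B (eclipsed): iPr–tBu eclipsed, SH–H eclipsed, F–OH eclipsed; 19.7 + 6.8 + 6.8 = 33.3 kJ/mol.
E(A) − E(B) = 30.9 − 33.3 = -2.4 kJ/mol.

-2.4 kJ/mol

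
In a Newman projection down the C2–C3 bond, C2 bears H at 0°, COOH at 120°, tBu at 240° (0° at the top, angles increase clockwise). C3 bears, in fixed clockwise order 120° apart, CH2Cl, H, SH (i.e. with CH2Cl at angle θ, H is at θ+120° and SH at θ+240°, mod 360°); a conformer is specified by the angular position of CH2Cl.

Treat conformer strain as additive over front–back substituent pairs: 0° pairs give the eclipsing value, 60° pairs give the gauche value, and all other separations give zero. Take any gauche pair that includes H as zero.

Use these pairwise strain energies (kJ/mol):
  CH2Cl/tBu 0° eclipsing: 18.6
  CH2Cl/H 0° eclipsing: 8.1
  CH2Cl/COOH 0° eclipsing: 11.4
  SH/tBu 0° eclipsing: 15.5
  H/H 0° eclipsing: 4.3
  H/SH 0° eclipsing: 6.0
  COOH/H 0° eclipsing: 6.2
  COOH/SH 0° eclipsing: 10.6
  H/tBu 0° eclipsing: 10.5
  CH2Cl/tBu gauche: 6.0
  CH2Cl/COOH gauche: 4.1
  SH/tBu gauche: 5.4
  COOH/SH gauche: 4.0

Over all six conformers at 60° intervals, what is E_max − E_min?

24.0 kJ/mol

CH2Cl at 0° is eclipsed. H at 0° is eclipsed with CH2Cl at 0° (8.1); COOH at 120° is eclipsed with H at 120° (6.2); tBu at 240° is eclipsed with SH at 240° (15.5). Total 29.8 kJ/mol.
CH2Cl at 60° is staggered. COOH at 120° is gauche with CH2Cl at 60° (4.1); tBu at 240° is gauche with SH at 300° (5.4). Total 9.5 kJ/mol.
CH2Cl at 120° is eclipsed. H at 0° is eclipsed with SH at 0° (6.0); COOH at 120° is eclipsed with CH2Cl at 120° (11.4); tBu at 240° is eclipsed with H at 240° (10.5). Total 27.9 kJ/mol.
CH2Cl at 180° is staggered. COOH at 120° is gauche with CH2Cl at 180° (4.1); COOH at 120° is gauche with SH at 60° (4.0); tBu at 240° is gauche with CH2Cl at 180° (6.0). Total 14.1 kJ/mol.
CH2Cl at 240° is eclipsed. H at 0° is eclipsed with H at 0° (4.3); COOH at 120° is eclipsed with SH at 120° (10.6); tBu at 240° is eclipsed with CH2Cl at 240° (18.6). Total 33.5 kJ/mol.
CH2Cl at 300° is staggered. COOH at 120° is gauche with SH at 180° (4.0); tBu at 240° is gauche with CH2Cl at 300° (6.0); tBu at 240° is gauche with SH at 180° (5.4). Total 15.4 kJ/mol.
Max at 240° (33.5 kJ/mol), min at 60° (9.5 kJ/mol); barrier = 24.0 kJ/mol.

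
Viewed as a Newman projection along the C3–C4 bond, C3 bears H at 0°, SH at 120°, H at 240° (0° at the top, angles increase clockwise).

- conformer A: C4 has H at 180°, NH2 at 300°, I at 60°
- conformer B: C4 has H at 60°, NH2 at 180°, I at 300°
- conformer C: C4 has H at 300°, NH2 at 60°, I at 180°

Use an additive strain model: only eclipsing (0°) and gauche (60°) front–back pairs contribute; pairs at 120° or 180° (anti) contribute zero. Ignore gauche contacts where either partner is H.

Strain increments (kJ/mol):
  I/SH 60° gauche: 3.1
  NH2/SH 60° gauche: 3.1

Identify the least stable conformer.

A is staggered. SH at 120° is gauche with I at 60° (3.1). Total 3.1 kJ/mol.
B is staggered. SH at 120° is gauche with NH2 at 180° (3.1). Total 3.1 kJ/mol.
C is staggered. SH at 120° is gauche with NH2 at 60° (3.1); SH at 120° is gauche with I at 180° (3.1). Total 6.2 kJ/mol.
C has the highest total (6.2 kJ/mol).

C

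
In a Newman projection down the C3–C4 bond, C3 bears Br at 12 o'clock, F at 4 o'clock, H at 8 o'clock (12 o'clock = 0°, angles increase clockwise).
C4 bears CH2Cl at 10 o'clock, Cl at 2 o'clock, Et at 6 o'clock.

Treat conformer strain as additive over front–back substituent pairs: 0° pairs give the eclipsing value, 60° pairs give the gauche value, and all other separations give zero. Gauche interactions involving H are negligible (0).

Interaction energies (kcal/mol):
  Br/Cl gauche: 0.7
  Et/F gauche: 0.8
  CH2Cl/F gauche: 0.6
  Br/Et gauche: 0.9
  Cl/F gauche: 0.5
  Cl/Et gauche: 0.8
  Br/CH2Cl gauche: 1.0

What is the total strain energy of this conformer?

This conformer (staggered): Br(0°)/CH2Cl(300°) gauche 1.0; Br(0°)/Cl(60°) gauche 0.7; F(120°)/Cl(60°) gauche 0.5; F(120°)/Et(180°) gauche 0.8 → 3.0 kcal/mol.

3.0 kcal/mol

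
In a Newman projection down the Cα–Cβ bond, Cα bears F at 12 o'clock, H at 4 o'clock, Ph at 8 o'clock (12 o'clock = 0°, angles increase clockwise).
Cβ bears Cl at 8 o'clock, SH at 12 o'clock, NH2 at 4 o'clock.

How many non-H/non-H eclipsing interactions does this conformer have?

Non-H eclipsing pairs: F(0°)/SH(0°); Ph(240°)/Cl(240°) — 2 interactions.

2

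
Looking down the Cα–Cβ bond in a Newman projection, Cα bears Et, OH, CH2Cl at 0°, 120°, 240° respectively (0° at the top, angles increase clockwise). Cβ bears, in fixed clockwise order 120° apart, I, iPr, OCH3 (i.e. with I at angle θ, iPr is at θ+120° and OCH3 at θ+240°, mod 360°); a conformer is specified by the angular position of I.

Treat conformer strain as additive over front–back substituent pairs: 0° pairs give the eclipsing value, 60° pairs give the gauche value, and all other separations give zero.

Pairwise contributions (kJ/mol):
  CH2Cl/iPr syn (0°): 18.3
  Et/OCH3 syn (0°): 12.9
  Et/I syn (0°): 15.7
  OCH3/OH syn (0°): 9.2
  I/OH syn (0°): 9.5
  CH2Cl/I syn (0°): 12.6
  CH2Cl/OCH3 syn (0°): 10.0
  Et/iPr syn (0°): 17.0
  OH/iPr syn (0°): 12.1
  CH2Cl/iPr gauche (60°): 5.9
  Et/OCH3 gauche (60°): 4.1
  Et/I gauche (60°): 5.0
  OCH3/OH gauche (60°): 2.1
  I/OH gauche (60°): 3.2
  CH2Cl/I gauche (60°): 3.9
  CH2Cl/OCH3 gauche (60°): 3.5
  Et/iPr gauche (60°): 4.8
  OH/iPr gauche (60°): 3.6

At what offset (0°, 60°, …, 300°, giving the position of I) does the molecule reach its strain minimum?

I at 0° is eclipsed. Et at 0° is eclipsed with I at 0° (15.7); OH at 120° is eclipsed with iPr at 120° (12.1); CH2Cl at 240° is eclipsed with OCH3 at 240° (10.0). Total 37.8 kJ/mol.
I at 60° is staggered. Et at 0° is gauche with I at 60° (5.0); Et at 0° is gauche with OCH3 at 300° (4.1); OH at 120° is gauche with I at 60° (3.2); OH at 120° is gauche with iPr at 180° (3.6); CH2Cl at 240° is gauche with iPr at 180° (5.9); CH2Cl at 240° is gauche with OCH3 at 300° (3.5). Total 25.3 kJ/mol.
I at 120° is eclipsed. Et at 0° is eclipsed with OCH3 at 0° (12.9); OH at 120° is eclipsed with I at 120° (9.5); CH2Cl at 240° is eclipsed with iPr at 240° (18.3). Total 40.7 kJ/mol.
I at 180° is staggered. Et at 0° is gauche with iPr at 300° (4.8); Et at 0° is gauche with OCH3 at 60° (4.1); OH at 120° is gauche with I at 180° (3.2); OH at 120° is gauche with OCH3 at 60° (2.1); CH2Cl at 240° is gauche with I at 180° (3.9); CH2Cl at 240° is gauche with iPr at 300° (5.9). Total 24.0 kJ/mol.
I at 240° is eclipsed. Et at 0° is eclipsed with iPr at 0° (17.0); OH at 120° is eclipsed with OCH3 at 120° (9.2); CH2Cl at 240° is eclipsed with I at 240° (12.6). Total 38.8 kJ/mol.
I at 300° is staggered. Et at 0° is gauche with I at 300° (5.0); Et at 0° is gauche with iPr at 60° (4.8); OH at 120° is gauche with iPr at 60° (3.6); OH at 120° is gauche with OCH3 at 180° (2.1); CH2Cl at 240° is gauche with I at 300° (3.9); CH2Cl at 240° is gauche with OCH3 at 180° (3.5). Total 22.9 kJ/mol.
The minimum (22.9 kJ/mol) occurs with I at 300°.

300°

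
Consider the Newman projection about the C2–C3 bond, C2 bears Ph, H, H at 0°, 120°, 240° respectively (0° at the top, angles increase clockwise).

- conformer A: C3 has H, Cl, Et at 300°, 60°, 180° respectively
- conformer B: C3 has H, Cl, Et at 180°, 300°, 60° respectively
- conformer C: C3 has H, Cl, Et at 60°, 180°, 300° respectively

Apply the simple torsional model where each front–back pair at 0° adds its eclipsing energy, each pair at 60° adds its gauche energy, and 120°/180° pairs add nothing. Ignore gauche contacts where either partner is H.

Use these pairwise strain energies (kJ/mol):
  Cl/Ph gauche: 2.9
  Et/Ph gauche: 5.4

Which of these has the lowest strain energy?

A (staggered): Ph–Cl gauche; 2.9 = 2.9 kJ/mol.
B (staggered): Ph–Cl gauche, Ph–Et gauche; 2.9 + 5.4 = 8.3 kJ/mol.
C (staggered): Ph–Et gauche; 5.4 = 5.4 kJ/mol.
A has the lowest total (2.9 kJ/mol).

A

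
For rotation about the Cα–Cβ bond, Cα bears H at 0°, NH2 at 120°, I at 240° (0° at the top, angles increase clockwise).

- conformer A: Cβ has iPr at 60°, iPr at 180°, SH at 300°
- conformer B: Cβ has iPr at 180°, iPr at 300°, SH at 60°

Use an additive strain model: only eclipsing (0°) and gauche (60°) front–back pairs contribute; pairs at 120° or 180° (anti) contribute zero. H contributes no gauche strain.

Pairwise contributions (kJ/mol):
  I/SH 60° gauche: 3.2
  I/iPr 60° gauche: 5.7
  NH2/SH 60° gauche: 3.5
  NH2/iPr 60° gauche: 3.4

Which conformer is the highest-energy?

A (staggered): NH2(120°)/iPr(60°) gauche 3.4; NH2(120°)/iPr(180°) gauche 3.4; I(240°)/iPr(180°) gauche 5.7; I(240°)/SH(300°) gauche 3.2 → 15.7 kJ/mol.
B (staggered): NH2(120°)/iPr(180°) gauche 3.4; NH2(120°)/SH(60°) gauche 3.5; I(240°)/iPr(180°) gauche 5.7; I(240°)/iPr(300°) gauche 5.7 → 18.3 kJ/mol.
B has the highest total (18.3 kJ/mol).

B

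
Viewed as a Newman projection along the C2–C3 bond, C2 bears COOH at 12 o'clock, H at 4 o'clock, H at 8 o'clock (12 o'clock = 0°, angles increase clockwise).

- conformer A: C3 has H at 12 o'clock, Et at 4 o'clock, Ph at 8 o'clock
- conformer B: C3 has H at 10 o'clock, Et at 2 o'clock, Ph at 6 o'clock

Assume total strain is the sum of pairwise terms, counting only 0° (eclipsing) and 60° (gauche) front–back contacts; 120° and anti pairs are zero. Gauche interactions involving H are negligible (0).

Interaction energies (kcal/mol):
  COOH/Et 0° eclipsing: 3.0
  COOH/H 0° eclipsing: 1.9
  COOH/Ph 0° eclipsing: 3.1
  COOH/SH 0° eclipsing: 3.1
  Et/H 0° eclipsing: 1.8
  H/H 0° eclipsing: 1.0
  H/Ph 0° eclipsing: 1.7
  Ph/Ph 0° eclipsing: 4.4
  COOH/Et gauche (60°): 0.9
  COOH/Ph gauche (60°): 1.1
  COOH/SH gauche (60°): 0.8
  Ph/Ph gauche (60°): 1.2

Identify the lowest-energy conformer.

A (eclipsed): COOH(0°)/H(0°) eclipsed 1.9; H(120°)/Et(120°) eclipsed 1.8; H(240°)/Ph(240°) eclipsed 1.7 → 5.4 kcal/mol.
B (staggered): COOH(0°)/Et(60°) gauche 0.9 → 0.9 kcal/mol.
B has the lowest total (0.9 kcal/mol).

B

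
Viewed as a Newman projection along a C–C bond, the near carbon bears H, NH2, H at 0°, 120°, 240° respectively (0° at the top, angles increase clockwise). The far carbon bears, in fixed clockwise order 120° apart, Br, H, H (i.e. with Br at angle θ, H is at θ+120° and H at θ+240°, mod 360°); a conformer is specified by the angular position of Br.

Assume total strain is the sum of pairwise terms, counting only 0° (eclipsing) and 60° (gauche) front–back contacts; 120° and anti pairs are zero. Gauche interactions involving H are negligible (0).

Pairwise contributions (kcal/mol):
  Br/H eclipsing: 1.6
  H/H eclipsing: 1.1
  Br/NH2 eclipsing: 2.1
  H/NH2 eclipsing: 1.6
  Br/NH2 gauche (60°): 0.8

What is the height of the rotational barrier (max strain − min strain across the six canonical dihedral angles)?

Br at 0° (eclipsed): H(0°)/Br(0°) eclipsed 1.6; NH2(120°)/H(120°) eclipsed 1.6; H(240°)/H(240°) eclipsed 1.1 → 4.3 kcal/mol.
Br at 60° (staggered): NH2(120°)/Br(60°) gauche 0.8 → 0.8 kcal/mol.
Br at 120° (eclipsed): H(0°)/H(0°) eclipsed 1.1; NH2(120°)/Br(120°) eclipsed 2.1; H(240°)/H(240°) eclipsed 1.1 → 4.3 kcal/mol.
Br at 180° (staggered): NH2(120°)/Br(180°) gauche 0.8 → 0.8 kcal/mol.
Br at 240° (eclipsed): H(0°)/H(0°) eclipsed 1.1; NH2(120°)/H(120°) eclipsed 1.6; H(240°)/Br(240°) eclipsed 1.6 → 4.3 kcal/mol.
Br at 300° (staggered): no non-H gauche contacts → 0.0 kcal/mol.
Max at 0° (4.3 kcal/mol), min at 300° (0.0 kcal/mol); barrier = 4.3 kcal/mol.

4.3 kcal/mol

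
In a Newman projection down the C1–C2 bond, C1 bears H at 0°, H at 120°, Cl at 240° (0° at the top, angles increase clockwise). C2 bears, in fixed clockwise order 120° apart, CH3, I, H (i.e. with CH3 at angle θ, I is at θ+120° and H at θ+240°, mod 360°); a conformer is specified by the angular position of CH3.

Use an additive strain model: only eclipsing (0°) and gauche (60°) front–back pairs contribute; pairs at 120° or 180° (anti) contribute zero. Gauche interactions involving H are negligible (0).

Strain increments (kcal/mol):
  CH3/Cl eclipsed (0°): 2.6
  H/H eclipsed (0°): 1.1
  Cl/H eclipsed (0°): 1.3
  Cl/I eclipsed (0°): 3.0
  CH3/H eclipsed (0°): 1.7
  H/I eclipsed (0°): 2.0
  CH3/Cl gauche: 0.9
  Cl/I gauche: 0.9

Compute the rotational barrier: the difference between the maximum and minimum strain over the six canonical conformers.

4.9 kcal/mol

CH3 at 0° (eclipsed): H–CH3 eclipsed, H–I eclipsed, Cl–H eclipsed; 1.7 + 2.0 + 1.3 = 5.0 kcal/mol.
CH3 at 60° (staggered): Cl–I gauche; 0.9 = 0.9 kcal/mol.
CH3 at 120° (eclipsed): H–H eclipsed, H–CH3 eclipsed, Cl–I eclipsed; 1.1 + 1.7 + 3.0 = 5.8 kcal/mol.
CH3 at 180° (staggered): Cl–CH3 gauche, Cl–I gauche; 0.9 + 0.9 = 1.8 kcal/mol.
CH3 at 240° (eclipsed): H–I eclipsed, H–H eclipsed, Cl–CH3 eclipsed; 2.0 + 1.1 + 2.6 = 5.7 kcal/mol.
CH3 at 300° (staggered): Cl–CH3 gauche; 0.9 = 0.9 kcal/mol.
Max at 120° (5.8 kcal/mol), min at 60° (0.9 kcal/mol); barrier = 4.9 kcal/mol.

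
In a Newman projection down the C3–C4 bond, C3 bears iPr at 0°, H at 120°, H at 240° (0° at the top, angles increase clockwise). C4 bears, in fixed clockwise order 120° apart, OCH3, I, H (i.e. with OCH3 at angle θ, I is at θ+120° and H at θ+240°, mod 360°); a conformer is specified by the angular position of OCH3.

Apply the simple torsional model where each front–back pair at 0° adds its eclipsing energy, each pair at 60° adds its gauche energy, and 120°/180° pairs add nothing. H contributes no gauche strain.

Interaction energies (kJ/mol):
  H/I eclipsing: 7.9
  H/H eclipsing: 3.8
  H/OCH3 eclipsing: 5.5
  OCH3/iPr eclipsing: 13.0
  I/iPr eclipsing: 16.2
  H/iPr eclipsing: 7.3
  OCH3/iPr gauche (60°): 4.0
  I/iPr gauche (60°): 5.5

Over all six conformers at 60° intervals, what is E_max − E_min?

21.5 kJ/mol

OCH3 at 0° (eclipsed): iPr–OCH3 eclipsed, H–I eclipsed, H–H eclipsed; 13.0 + 7.9 + 3.8 = 24.7 kJ/mol.
OCH3 at 60° (staggered): iPr–OCH3 gauche; 4.0 = 4.0 kJ/mol.
OCH3 at 120° (eclipsed): iPr–H eclipsed, H–OCH3 eclipsed, H–I eclipsed; 7.3 + 5.5 + 7.9 = 20.7 kJ/mol.
OCH3 at 180° (staggered): iPr–I gauche; 5.5 = 5.5 kJ/mol.
OCH3 at 240° (eclipsed): iPr–I eclipsed, H–H eclipsed, H–OCH3 eclipsed; 16.2 + 3.8 + 5.5 = 25.5 kJ/mol.
OCH3 at 300° (staggered): iPr–OCH3 gauche, iPr–I gauche; 4.0 + 5.5 = 9.5 kJ/mol.
Max at 240° (25.5 kJ/mol), min at 60° (4.0 kJ/mol); barrier = 21.5 kJ/mol.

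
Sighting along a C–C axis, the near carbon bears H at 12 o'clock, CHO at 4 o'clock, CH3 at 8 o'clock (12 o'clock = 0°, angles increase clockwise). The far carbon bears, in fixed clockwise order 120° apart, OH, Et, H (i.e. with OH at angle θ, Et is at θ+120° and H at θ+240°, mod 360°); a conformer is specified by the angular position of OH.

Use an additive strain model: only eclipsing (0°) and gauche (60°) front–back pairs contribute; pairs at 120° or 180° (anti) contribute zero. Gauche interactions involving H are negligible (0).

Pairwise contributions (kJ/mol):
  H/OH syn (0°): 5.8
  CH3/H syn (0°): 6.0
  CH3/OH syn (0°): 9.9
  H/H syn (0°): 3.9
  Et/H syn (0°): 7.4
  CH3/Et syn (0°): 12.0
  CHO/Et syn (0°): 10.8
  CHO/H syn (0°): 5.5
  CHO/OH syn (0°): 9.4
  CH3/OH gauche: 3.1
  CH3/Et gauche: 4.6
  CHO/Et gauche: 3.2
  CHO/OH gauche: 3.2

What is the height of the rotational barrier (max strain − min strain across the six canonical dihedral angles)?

19.0 kJ/mol

OH at 0° (eclipsed): H(0°)/OH(0°) eclipsed 5.8; CHO(120°)/Et(120°) eclipsed 10.8; CH3(240°)/H(240°) eclipsed 6.0 → 22.6 kJ/mol.
OH at 60° (staggered): CHO(120°)/OH(60°) gauche 3.2; CHO(120°)/Et(180°) gauche 3.2; CH3(240°)/Et(180°) gauche 4.6 → 11.0 kJ/mol.
OH at 120° (eclipsed): H(0°)/H(0°) eclipsed 3.9; CHO(120°)/OH(120°) eclipsed 9.4; CH3(240°)/Et(240°) eclipsed 12.0 → 25.3 kJ/mol.
OH at 180° (staggered): CHO(120°)/OH(180°) gauche 3.2; CH3(240°)/OH(180°) gauche 3.1; CH3(240°)/Et(300°) gauche 4.6 → 10.9 kJ/mol.
OH at 240° (eclipsed): H(0°)/Et(0°) eclipsed 7.4; CHO(120°)/H(120°) eclipsed 5.5; CH3(240°)/OH(240°) eclipsed 9.9 → 22.8 kJ/mol.
OH at 300° (staggered): CHO(120°)/Et(60°) gauche 3.2; CH3(240°)/OH(300°) gauche 3.1 → 6.3 kJ/mol.
Max at 120° (25.3 kJ/mol), min at 300° (6.3 kJ/mol); barrier = 19.0 kJ/mol.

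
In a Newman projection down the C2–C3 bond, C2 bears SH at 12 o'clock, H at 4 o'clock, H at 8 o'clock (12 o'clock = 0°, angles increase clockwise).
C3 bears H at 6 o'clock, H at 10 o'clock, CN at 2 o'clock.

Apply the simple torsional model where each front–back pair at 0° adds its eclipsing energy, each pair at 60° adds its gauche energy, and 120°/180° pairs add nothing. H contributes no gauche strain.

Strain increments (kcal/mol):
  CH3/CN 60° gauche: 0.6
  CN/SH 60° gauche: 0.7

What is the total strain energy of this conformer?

0.7 kcal/mol

This conformer (staggered): SH(0°)/CN(60°) gauche 0.7 → 0.7 kcal/mol.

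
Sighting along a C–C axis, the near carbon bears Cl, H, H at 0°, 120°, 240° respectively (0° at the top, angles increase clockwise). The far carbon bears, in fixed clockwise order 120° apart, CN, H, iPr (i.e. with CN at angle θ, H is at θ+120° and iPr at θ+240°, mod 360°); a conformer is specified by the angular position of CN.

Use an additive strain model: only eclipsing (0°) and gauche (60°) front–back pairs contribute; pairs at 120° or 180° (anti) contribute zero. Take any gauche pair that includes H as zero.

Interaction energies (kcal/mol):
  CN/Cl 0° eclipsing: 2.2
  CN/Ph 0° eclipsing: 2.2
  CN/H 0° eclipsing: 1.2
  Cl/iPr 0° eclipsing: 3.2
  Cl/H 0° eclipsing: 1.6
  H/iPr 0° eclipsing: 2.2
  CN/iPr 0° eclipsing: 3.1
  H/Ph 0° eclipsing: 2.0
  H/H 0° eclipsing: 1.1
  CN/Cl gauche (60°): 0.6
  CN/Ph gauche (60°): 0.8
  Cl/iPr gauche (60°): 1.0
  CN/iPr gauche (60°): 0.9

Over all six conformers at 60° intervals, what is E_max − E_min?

CN at 0° (eclipsed): Cl–CN eclipsed, H–H eclipsed, H–iPr eclipsed; 2.2 + 1.1 + 2.2 = 5.5 kcal/mol.
CN at 60° (staggered): Cl–CN gauche, Cl–iPr gauche; 0.6 + 1.0 = 1.6 kcal/mol.
CN at 120° (eclipsed): Cl–iPr eclipsed, H–CN eclipsed, H–H eclipsed; 3.2 + 1.2 + 1.1 = 5.5 kcal/mol.
CN at 180° (staggered): Cl–iPr gauche; 1.0 = 1.0 kcal/mol.
CN at 240° (eclipsed): Cl–H eclipsed, H–iPr eclipsed, H–CN eclipsed; 1.6 + 2.2 + 1.2 = 5.0 kcal/mol.
CN at 300° (staggered): Cl–CN gauche; 0.6 = 0.6 kcal/mol.
Max at 0° (5.5 kcal/mol), min at 300° (0.6 kcal/mol); barrier = 4.9 kcal/mol.

4.9 kcal/mol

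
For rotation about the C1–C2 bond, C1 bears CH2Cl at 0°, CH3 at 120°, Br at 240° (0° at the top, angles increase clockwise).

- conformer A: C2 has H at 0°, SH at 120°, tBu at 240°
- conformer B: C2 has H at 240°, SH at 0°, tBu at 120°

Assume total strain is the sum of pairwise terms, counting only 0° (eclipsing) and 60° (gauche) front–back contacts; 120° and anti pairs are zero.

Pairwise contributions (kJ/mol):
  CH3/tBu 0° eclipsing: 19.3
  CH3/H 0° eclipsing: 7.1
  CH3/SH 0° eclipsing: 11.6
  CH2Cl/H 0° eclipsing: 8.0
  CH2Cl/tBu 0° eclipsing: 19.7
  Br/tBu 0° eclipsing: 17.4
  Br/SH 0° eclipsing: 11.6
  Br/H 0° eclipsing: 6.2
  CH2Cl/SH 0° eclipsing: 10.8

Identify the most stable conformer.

B

A (eclipsed): CH2Cl(0°)/H(0°) eclipsed 8.0; CH3(120°)/SH(120°) eclipsed 11.6; Br(240°)/tBu(240°) eclipsed 17.4 → 37.0 kJ/mol.
B (eclipsed): CH2Cl(0°)/SH(0°) eclipsed 10.8; CH3(120°)/tBu(120°) eclipsed 19.3; Br(240°)/H(240°) eclipsed 6.2 → 36.3 kJ/mol.
B has the lowest total (36.3 kJ/mol).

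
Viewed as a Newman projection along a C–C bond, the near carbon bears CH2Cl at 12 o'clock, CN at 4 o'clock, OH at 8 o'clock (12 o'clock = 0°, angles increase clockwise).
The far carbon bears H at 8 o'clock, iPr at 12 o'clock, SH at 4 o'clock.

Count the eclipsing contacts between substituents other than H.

2

Non-H eclipsing pairs: CH2Cl(0°)/iPr(0°); CN(120°)/SH(120°) — 2 interactions.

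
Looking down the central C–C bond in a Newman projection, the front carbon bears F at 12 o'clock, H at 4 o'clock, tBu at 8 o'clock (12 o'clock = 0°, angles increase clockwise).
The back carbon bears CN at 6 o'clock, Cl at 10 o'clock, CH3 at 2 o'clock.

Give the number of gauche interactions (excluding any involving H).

Non-H gauche pairs: F(0°)/Cl(300°); F(0°)/CH3(60°); tBu(240°)/CN(180°); tBu(240°)/Cl(300°) — 4 interactions.

4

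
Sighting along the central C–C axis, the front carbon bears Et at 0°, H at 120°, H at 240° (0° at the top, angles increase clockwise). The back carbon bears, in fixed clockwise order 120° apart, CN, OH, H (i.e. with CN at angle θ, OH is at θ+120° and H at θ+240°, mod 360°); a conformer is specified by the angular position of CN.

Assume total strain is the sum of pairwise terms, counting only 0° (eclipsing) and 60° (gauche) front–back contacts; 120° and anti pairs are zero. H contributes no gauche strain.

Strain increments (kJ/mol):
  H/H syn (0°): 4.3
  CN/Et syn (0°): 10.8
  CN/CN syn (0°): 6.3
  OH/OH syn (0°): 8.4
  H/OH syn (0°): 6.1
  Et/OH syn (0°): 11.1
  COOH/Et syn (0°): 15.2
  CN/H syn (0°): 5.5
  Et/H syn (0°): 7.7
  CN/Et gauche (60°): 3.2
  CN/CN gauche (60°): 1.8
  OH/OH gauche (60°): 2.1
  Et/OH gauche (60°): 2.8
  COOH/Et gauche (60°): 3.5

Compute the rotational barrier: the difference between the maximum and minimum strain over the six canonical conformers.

CN at 0° is eclipsed. Et at 0° is eclipsed with CN at 0° (10.8); H at 120° is eclipsed with OH at 120° (6.1); H at 240° is eclipsed with H at 240° (4.3). Total 21.2 kJ/mol.
CN at 60° is staggered. Et at 0° is gauche with CN at 60° (3.2). Total 3.2 kJ/mol.
CN at 120° is eclipsed. Et at 0° is eclipsed with H at 0° (7.7); H at 120° is eclipsed with CN at 120° (5.5); H at 240° is eclipsed with OH at 240° (6.1). Total 19.3 kJ/mol.
CN at 180° is staggered. Et at 0° is gauche with OH at 300° (2.8). Total 2.8 kJ/mol.
CN at 240° is eclipsed. Et at 0° is eclipsed with OH at 0° (11.1); H at 120° is eclipsed with H at 120° (4.3); H at 240° is eclipsed with CN at 240° (5.5). Total 20.9 kJ/mol.
CN at 300° is staggered. Et at 0° is gauche with CN at 300° (3.2); Et at 0° is gauche with OH at 60° (2.8). Total 6.0 kJ/mol.
Max at 0° (21.2 kJ/mol), min at 180° (2.8 kJ/mol); barrier = 18.4 kJ/mol.

18.4 kJ/mol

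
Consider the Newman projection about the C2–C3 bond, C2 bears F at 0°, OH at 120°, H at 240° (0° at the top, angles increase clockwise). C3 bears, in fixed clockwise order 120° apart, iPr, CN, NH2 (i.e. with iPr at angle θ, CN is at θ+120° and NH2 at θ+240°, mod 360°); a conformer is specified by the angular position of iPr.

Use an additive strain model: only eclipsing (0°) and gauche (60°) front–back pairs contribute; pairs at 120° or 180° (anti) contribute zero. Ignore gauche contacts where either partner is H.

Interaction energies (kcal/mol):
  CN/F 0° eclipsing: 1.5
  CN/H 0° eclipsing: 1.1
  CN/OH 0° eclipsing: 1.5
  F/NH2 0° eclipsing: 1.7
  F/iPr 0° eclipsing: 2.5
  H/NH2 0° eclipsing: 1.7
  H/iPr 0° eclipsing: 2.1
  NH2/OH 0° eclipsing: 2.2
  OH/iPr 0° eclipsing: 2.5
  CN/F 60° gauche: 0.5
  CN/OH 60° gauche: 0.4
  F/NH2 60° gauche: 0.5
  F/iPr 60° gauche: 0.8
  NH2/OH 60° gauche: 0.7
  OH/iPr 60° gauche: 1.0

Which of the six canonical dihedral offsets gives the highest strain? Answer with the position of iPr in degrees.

240°

iPr at 0° (eclipsed): F–iPr eclipsed, OH–CN eclipsed, H–NH2 eclipsed; 2.5 + 1.5 + 1.7 = 5.7 kcal/mol.
iPr at 60° (staggered): F–iPr gauche, F–NH2 gauche, OH–iPr gauche, OH–CN gauche; 0.8 + 0.5 + 1.0 + 0.4 = 2.7 kcal/mol.
iPr at 120° (eclipsed): F–NH2 eclipsed, OH–iPr eclipsed, H–CN eclipsed; 1.7 + 2.5 + 1.1 = 5.3 kcal/mol.
iPr at 180° (staggered): F–CN gauche, F–NH2 gauche, OH–iPr gauche, OH–NH2 gauche; 0.5 + 0.5 + 1.0 + 0.7 = 2.7 kcal/mol.
iPr at 240° (eclipsed): F–CN eclipsed, OH–NH2 eclipsed, H–iPr eclipsed; 1.5 + 2.2 + 2.1 = 5.8 kcal/mol.
iPr at 300° (staggered): F–iPr gauche, F–CN gauche, OH–CN gauche, OH–NH2 gauche; 0.8 + 0.5 + 0.4 + 0.7 = 2.4 kcal/mol.
The maximum (5.8 kcal/mol) occurs with iPr at 240°.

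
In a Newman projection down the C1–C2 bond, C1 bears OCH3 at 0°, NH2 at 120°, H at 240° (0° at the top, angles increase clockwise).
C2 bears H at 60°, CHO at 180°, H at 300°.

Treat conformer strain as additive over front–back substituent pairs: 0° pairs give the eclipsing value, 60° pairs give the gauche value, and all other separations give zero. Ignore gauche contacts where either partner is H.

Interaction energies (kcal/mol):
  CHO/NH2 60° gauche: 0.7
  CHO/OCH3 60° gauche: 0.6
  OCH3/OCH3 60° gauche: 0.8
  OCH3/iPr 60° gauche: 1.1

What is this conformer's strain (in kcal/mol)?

This conformer (staggered): NH2(120°)/CHO(180°) gauche 0.7 → 0.7 kcal/mol.

0.7 kcal/mol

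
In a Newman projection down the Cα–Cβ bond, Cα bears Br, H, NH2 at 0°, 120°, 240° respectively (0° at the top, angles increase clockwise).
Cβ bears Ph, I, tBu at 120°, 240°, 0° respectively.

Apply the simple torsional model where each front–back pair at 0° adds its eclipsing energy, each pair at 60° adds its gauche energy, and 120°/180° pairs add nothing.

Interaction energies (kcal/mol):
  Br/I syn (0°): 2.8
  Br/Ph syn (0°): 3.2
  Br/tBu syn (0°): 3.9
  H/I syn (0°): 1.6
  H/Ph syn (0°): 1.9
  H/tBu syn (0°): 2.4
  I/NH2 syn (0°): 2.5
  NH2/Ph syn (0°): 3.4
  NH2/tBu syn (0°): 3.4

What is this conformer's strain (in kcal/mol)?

This conformer (eclipsed): Br(0°)/tBu(0°) eclipsed 3.9; H(120°)/Ph(120°) eclipsed 1.9; NH2(240°)/I(240°) eclipsed 2.5 → 8.3 kcal/mol.

8.3 kcal/mol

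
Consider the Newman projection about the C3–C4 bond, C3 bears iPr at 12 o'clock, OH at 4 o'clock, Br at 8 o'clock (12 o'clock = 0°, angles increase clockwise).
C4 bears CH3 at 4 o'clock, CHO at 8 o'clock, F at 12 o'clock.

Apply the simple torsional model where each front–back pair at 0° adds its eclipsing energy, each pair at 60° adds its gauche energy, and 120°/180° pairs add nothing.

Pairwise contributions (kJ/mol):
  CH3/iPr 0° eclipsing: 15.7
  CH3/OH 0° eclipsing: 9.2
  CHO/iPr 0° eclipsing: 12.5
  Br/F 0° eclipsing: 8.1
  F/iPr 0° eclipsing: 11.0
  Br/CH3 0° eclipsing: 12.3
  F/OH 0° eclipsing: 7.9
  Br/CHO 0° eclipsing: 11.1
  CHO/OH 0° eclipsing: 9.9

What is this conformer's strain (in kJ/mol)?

This conformer is eclipsed. iPr at 0° is eclipsed with F at 0° (11.0); OH at 120° is eclipsed with CH3 at 120° (9.2); Br at 240° is eclipsed with CHO at 240° (11.1). Total 31.3 kJ/mol.

31.3 kJ/mol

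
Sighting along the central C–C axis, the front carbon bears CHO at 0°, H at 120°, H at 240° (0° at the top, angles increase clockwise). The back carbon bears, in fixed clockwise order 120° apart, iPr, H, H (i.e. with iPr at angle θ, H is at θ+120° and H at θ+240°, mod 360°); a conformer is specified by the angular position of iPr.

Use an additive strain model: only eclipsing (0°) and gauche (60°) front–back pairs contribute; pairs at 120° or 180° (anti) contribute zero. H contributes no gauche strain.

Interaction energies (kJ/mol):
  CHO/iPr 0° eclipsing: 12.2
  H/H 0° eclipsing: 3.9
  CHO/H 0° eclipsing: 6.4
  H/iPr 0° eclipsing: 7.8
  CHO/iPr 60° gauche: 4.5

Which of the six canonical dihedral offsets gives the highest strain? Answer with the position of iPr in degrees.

iPr at 0° (eclipsed): CHO(0°)/iPr(0°) eclipsed 12.2; H(120°)/H(120°) eclipsed 3.9; H(240°)/H(240°) eclipsed 3.9 → 20.0 kJ/mol.
iPr at 60° (staggered): CHO(0°)/iPr(60°) gauche 4.5 → 4.5 kJ/mol.
iPr at 120° (eclipsed): CHO(0°)/H(0°) eclipsed 6.4; H(120°)/iPr(120°) eclipsed 7.8; H(240°)/H(240°) eclipsed 3.9 → 18.1 kJ/mol.
iPr at 180° (staggered): no non-H gauche contacts → 0.0 kJ/mol.
iPr at 240° (eclipsed): CHO(0°)/H(0°) eclipsed 6.4; H(120°)/H(120°) eclipsed 3.9; H(240°)/iPr(240°) eclipsed 7.8 → 18.1 kJ/mol.
iPr at 300° (staggered): CHO(0°)/iPr(300°) gauche 4.5 → 4.5 kJ/mol.
The maximum (20.0 kJ/mol) occurs with iPr at 0°.

0°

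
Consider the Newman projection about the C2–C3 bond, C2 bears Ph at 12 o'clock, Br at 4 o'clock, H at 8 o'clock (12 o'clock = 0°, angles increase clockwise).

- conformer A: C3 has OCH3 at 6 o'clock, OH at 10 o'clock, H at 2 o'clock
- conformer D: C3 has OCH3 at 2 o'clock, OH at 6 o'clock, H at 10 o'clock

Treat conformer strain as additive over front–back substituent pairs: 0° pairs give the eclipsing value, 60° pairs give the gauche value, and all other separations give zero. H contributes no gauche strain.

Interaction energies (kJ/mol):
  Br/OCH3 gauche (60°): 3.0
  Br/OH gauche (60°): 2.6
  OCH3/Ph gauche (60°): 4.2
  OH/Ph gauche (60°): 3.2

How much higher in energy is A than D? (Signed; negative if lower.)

-3.6 kJ/mol

A is staggered. Ph at 0° is gauche with OH at 300° (3.2); Br at 120° is gauche with OCH3 at 180° (3.0). Total 6.2 kJ/mol.
D is staggered. Ph at 0° is gauche with OCH3 at 60° (4.2); Br at 120° is gauche with OCH3 at 60° (3.0); Br at 120° is gauche with OH at 180° (2.6). Total 9.8 kJ/mol.
E(A) − E(D) = 6.2 − 9.8 = -3.6 kJ/mol.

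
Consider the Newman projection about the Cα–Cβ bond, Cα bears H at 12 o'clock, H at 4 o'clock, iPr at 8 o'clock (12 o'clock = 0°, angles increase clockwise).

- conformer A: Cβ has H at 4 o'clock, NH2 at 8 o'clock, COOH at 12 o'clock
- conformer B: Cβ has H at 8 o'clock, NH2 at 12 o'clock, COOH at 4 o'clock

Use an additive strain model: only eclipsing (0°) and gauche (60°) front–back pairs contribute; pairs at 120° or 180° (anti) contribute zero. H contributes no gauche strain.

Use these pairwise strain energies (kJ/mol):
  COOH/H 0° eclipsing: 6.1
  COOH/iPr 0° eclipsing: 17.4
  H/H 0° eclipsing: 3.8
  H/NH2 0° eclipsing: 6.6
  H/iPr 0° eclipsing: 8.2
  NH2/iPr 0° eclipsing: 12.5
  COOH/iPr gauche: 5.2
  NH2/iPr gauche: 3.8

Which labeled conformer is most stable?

B

A (eclipsed): H–COOH eclipsed, H–H eclipsed, iPr–NH2 eclipsed; 6.1 + 3.8 + 12.5 = 22.4 kJ/mol.
B (eclipsed): H–NH2 eclipsed, H–COOH eclipsed, iPr–H eclipsed; 6.6 + 6.1 + 8.2 = 20.9 kJ/mol.
B has the lowest total (20.9 kJ/mol).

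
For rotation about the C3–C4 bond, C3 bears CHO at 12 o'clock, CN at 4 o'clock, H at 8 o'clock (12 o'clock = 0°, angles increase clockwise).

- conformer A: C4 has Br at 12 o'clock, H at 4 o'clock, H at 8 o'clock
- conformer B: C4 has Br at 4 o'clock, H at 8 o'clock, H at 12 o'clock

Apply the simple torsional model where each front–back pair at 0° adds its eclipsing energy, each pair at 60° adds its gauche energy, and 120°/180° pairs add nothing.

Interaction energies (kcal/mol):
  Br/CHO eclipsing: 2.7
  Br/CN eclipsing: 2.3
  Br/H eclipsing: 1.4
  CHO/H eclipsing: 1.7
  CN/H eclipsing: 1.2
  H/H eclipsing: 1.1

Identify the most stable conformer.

A

A (eclipsed): CHO–Br eclipsed, CN–H eclipsed, H–H eclipsed; 2.7 + 1.2 + 1.1 = 5.0 kcal/mol.
B (eclipsed): CHO–H eclipsed, CN–Br eclipsed, H–H eclipsed; 1.7 + 2.3 + 1.1 = 5.1 kcal/mol.
A has the lowest total (5.0 kcal/mol).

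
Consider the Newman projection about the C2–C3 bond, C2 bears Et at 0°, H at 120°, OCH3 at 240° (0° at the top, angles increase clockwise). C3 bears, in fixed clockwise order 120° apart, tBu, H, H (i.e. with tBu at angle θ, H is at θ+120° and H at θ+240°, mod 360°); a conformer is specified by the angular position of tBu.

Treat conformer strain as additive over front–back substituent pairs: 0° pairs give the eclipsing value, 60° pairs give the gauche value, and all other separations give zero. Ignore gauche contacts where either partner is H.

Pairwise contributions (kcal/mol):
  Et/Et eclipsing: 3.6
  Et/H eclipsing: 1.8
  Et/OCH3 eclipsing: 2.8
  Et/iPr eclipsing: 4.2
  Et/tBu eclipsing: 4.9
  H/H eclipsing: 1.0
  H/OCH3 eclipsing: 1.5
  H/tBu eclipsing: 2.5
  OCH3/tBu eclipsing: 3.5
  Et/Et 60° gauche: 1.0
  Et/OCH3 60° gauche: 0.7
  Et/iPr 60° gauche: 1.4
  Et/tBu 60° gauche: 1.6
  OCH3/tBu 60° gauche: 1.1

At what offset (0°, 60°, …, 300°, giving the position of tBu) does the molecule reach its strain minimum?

tBu at 0° is eclipsed. Et at 0° is eclipsed with tBu at 0° (4.9); H at 120° is eclipsed with H at 120° (1.0); OCH3 at 240° is eclipsed with H at 240° (1.5). Total 7.4 kcal/mol.
tBu at 60° is staggered. Et at 0° is gauche with tBu at 60° (1.6). Total 1.6 kcal/mol.
tBu at 120° is eclipsed. Et at 0° is eclipsed with H at 0° (1.8); H at 120° is eclipsed with tBu at 120° (2.5); OCH3 at 240° is eclipsed with H at 240° (1.5). Total 5.8 kcal/mol.
tBu at 180° is staggered. OCH3 at 240° is gauche with tBu at 180° (1.1). Total 1.1 kcal/mol.
tBu at 240° is eclipsed. Et at 0° is eclipsed with H at 0° (1.8); H at 120° is eclipsed with H at 120° (1.0); OCH3 at 240° is eclipsed with tBu at 240° (3.5). Total 6.3 kcal/mol.
tBu at 300° is staggered. Et at 0° is gauche with tBu at 300° (1.6); OCH3 at 240° is gauche with tBu at 300° (1.1). Total 2.7 kcal/mol.
The minimum (1.1 kcal/mol) occurs with tBu at 180°.

180°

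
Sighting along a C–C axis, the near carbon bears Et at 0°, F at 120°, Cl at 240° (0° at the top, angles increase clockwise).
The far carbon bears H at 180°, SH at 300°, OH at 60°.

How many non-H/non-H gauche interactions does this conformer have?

Non-H gauche pairs: Et(0°)/SH(300°); Et(0°)/OH(60°); F(120°)/OH(60°); Cl(240°)/SH(300°) — 4 interactions.

4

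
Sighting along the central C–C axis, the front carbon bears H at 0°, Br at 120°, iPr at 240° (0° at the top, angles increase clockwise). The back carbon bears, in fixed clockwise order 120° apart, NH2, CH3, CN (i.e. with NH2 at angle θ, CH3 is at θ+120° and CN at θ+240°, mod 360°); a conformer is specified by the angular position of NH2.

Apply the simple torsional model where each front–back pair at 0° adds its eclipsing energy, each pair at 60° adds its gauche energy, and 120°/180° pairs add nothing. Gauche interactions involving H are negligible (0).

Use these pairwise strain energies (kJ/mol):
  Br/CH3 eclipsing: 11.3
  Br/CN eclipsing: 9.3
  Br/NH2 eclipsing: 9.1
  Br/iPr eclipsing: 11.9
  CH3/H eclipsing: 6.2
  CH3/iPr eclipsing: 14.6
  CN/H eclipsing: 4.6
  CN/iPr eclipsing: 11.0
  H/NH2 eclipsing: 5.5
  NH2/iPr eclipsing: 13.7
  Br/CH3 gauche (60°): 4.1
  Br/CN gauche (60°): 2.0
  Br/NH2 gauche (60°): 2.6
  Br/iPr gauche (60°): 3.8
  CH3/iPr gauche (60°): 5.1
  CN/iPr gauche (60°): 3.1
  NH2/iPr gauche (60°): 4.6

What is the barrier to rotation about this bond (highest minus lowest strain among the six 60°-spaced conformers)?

15.4 kJ/mol

NH2 at 0° (eclipsed): H(0°)/NH2(0°) eclipsed 5.5; Br(120°)/CH3(120°) eclipsed 11.3; iPr(240°)/CN(240°) eclipsed 11.0 → 27.8 kJ/mol.
NH2 at 60° (staggered): Br(120°)/NH2(60°) gauche 2.6; Br(120°)/CH3(180°) gauche 4.1; iPr(240°)/CH3(180°) gauche 5.1; iPr(240°)/CN(300°) gauche 3.1 → 14.9 kJ/mol.
NH2 at 120° (eclipsed): H(0°)/CN(0°) eclipsed 4.6; Br(120°)/NH2(120°) eclipsed 9.1; iPr(240°)/CH3(240°) eclipsed 14.6 → 28.3 kJ/mol.
NH2 at 180° (staggered): Br(120°)/NH2(180°) gauche 2.6; Br(120°)/CN(60°) gauche 2.0; iPr(240°)/NH2(180°) gauche 4.6; iPr(240°)/CH3(300°) gauche 5.1 → 14.3 kJ/mol.
NH2 at 240° (eclipsed): H(0°)/CH3(0°) eclipsed 6.2; Br(120°)/CN(120°) eclipsed 9.3; iPr(240°)/NH2(240°) eclipsed 13.7 → 29.2 kJ/mol.
NH2 at 300° (staggered): Br(120°)/CH3(60°) gauche 4.1; Br(120°)/CN(180°) gauche 2.0; iPr(240°)/NH2(300°) gauche 4.6; iPr(240°)/CN(180°) gauche 3.1 → 13.8 kJ/mol.
Max at 240° (29.2 kJ/mol), min at 300° (13.8 kJ/mol); barrier = 15.4 kJ/mol.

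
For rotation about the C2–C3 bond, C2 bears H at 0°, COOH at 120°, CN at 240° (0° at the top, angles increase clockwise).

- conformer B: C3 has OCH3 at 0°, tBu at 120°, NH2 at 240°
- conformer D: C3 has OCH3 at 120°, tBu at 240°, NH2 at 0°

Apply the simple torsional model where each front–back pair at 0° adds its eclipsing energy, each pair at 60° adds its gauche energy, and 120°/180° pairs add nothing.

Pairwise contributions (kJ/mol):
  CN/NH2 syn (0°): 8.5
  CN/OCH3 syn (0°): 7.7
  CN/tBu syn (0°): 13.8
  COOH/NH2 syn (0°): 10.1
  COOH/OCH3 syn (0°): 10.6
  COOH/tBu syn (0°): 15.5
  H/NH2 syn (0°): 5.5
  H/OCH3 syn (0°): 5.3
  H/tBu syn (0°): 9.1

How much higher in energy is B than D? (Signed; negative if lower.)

-0.6 kJ/mol

B is eclipsed. H at 0° is eclipsed with OCH3 at 0° (5.3); COOH at 120° is eclipsed with tBu at 120° (15.5); CN at 240° is eclipsed with NH2 at 240° (8.5). Total 29.3 kJ/mol.
D is eclipsed. H at 0° is eclipsed with NH2 at 0° (5.5); COOH at 120° is eclipsed with OCH3 at 120° (10.6); CN at 240° is eclipsed with tBu at 240° (13.8). Total 29.9 kJ/mol.
E(B) − E(D) = 29.3 − 29.9 = -0.6 kJ/mol.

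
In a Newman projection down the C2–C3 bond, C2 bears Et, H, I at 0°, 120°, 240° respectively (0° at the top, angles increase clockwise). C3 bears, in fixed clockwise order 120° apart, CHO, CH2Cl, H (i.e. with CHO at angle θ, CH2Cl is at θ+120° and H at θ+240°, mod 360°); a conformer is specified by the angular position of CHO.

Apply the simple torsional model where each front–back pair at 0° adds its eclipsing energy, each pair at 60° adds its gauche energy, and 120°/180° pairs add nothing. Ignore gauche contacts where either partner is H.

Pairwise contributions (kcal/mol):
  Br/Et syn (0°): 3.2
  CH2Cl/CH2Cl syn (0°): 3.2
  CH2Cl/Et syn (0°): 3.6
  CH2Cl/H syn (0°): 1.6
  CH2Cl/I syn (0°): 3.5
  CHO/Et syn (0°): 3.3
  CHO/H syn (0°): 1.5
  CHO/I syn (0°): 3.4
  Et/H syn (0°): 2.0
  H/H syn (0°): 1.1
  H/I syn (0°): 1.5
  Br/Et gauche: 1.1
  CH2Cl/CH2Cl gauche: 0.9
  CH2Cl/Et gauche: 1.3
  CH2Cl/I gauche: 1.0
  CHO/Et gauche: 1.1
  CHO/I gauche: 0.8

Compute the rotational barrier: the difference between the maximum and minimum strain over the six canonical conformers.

6.0 kcal/mol

CHO at 0° (eclipsed): Et–CHO eclipsed, H–CH2Cl eclipsed, I–H eclipsed; 3.3 + 1.6 + 1.5 = 6.4 kcal/mol.
CHO at 60° (staggered): Et–CHO gauche, I–CH2Cl gauche; 1.1 + 1.0 = 2.1 kcal/mol.
CHO at 120° (eclipsed): Et–H eclipsed, H–CHO eclipsed, I–CH2Cl eclipsed; 2.0 + 1.5 + 3.5 = 7.0 kcal/mol.
CHO at 180° (staggered): Et–CH2Cl gauche, I–CHO gauche, I–CH2Cl gauche; 1.3 + 0.8 + 1.0 = 3.1 kcal/mol.
CHO at 240° (eclipsed): Et–CH2Cl eclipsed, H–H eclipsed, I–CHO eclipsed; 3.6 + 1.1 + 3.4 = 8.1 kcal/mol.
CHO at 300° (staggered): Et–CHO gauche, Et–CH2Cl gauche, I–CHO gauche; 1.1 + 1.3 + 0.8 = 3.2 kcal/mol.
Max at 240° (8.1 kcal/mol), min at 60° (2.1 kcal/mol); barrier = 6.0 kcal/mol.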